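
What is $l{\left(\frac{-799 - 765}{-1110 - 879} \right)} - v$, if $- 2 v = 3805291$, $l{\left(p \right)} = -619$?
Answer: $\frac{3804053}{2} \approx 1.902 \cdot 10^{6}$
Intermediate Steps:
$v = - \frac{3805291}{2}$ ($v = \left(- \frac{1}{2}\right) 3805291 = - \frac{3805291}{2} \approx -1.9026 \cdot 10^{6}$)
$l{\left(\frac{-799 - 765}{-1110 - 879} \right)} - v = -619 - - \frac{3805291}{2} = -619 + \frac{3805291}{2} = \frac{3804053}{2}$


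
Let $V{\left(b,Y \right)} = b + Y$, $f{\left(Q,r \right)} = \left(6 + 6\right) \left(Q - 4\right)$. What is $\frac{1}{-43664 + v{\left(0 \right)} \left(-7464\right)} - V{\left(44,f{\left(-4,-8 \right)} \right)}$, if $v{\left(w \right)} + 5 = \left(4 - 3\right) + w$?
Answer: $\frac{718015}{13808} \approx 52.0$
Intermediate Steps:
$v{\left(w \right)} = -4 + w$ ($v{\left(w \right)} = -5 + \left(\left(4 - 3\right) + w\right) = -5 + \left(1 + w\right) = -4 + w$)
$f{\left(Q,r \right)} = -48 + 12 Q$ ($f{\left(Q,r \right)} = 12 \left(-4 + Q\right) = -48 + 12 Q$)
$V{\left(b,Y \right)} = Y + b$
$\frac{1}{-43664 + v{\left(0 \right)} \left(-7464\right)} - V{\left(44,f{\left(-4,-8 \right)} \right)} = \frac{1}{-43664 + \left(-4 + 0\right) \left(-7464\right)} - \left(\left(-48 + 12 \left(-4\right)\right) + 44\right) = \frac{1}{-43664 - -29856} - \left(\left(-48 - 48\right) + 44\right) = \frac{1}{-43664 + 29856} - \left(-96 + 44\right) = \frac{1}{-13808} - -52 = - \frac{1}{13808} + 52 = \frac{718015}{13808}$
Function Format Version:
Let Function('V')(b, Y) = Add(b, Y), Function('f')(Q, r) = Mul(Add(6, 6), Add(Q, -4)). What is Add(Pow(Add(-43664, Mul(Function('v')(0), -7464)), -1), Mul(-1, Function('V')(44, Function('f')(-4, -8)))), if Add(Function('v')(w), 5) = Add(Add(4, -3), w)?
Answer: Rational(718015, 13808) ≈ 52.000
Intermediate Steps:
Function('v')(w) = Add(-4, w) (Function('v')(w) = Add(-5, Add(Add(4, -3), w)) = Add(-5, Add(1, w)) = Add(-4, w))
Function('f')(Q, r) = Add(-48, Mul(12, Q)) (Function('f')(Q, r) = Mul(12, Add(-4, Q)) = Add(-48, Mul(12, Q)))
Function('V')(b, Y) = Add(Y, b)
Add(Pow(Add(-43664, Mul(Function('v')(0), -7464)), -1), Mul(-1, Function('V')(44, Function('f')(-4, -8)))) = Add(Pow(Add(-43664, Mul(Add(-4, 0), -7464)), -1), Mul(-1, Add(Add(-48, Mul(12, -4)), 44))) = Add(Pow(Add(-43664, Mul(-4, -7464)), -1), Mul(-1, Add(Add(-48, -48), 44))) = Add(Pow(Add(-43664, 29856), -1), Mul(-1, Add(-96, 44))) = Add(Pow(-13808, -1), Mul(-1, -52)) = Add(Rational(-1, 13808), 52) = Rational(718015, 13808)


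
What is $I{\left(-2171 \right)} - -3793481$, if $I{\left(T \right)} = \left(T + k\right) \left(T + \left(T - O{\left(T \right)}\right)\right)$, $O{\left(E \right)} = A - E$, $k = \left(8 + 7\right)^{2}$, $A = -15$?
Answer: $16438589$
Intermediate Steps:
$k = 225$ ($k = 15^{2} = 225$)
$O{\left(E \right)} = -15 - E$
$I{\left(T \right)} = \left(15 + 3 T\right) \left(225 + T\right)$ ($I{\left(T \right)} = \left(T + 225\right) \left(T + \left(T - \left(-15 - T\right)\right)\right) = \left(225 + T\right) \left(T + \left(T + \left(15 + T\right)\right)\right) = \left(225 + T\right) \left(T + \left(15 + 2 T\right)\right) = \left(225 + T\right) \left(15 + 3 T\right) = \left(15 + 3 T\right) \left(225 + T\right)$)
$I{\left(-2171 \right)} - -3793481 = \left(3375 + 3 \left(-2171\right)^{2} + 690 \left(-2171\right)\right) - -3793481 = \left(3375 + 3 \cdot 4713241 - 1497990\right) + 3793481 = \left(3375 + 14139723 - 1497990\right) + 3793481 = 12645108 + 3793481 = 16438589$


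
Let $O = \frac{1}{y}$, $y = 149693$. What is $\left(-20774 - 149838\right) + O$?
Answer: $- \frac{25539422115}{149693} \approx -1.7061 \cdot 10^{5}$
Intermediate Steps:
$O = \frac{1}{149693} \approx 6.6803 \cdot 10^{-6}$
$\left(-20774 - 149838\right) + O = \left(-20774 - 149838\right) + \frac{1}{149693} = -170612 + \frac{1}{149693} = - \frac{25539422115}{149693}$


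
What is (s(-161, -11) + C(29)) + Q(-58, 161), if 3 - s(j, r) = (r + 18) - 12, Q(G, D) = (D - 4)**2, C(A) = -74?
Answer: 24583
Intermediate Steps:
Q(G, D) = (-4 + D)**2
s(j, r) = -3 - r (s(j, r) = 3 - ((r + 18) - 12) = 3 - ((18 + r) - 12) = 3 - (6 + r) = 3 + (-6 - r) = -3 - r)
(s(-161, -11) + C(29)) + Q(-58, 161) = ((-3 - 1*(-11)) - 74) + (-4 + 161)**2 = ((-3 + 11) - 74) + 157**2 = (8 - 74) + 24649 = -66 + 24649 = 24583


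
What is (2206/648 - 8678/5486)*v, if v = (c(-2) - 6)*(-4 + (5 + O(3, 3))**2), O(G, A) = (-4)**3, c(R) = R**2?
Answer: -1877224187/148122 ≈ -12674.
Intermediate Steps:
O(G, A) = -64
v = -6954 (v = ((-2)**2 - 6)*(-4 + (5 - 64)**2) = (4 - 6)*(-4 + (-59)**2) = -2*(-4 + 3481) = -2*3477 = -6954)
(2206/648 - 8678/5486)*v = (2206/648 - 8678/5486)*(-6954) = (2206*(1/648) - 8678*1/5486)*(-6954) = (1103/324 - 4339/2743)*(-6954) = (1619693/888732)*(-6954) = -1877224187/148122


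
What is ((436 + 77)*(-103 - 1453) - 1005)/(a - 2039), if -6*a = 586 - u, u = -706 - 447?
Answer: 4795398/13973 ≈ 343.19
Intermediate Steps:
u = -1153
a = -1739/6 (a = -(586 - 1*(-1153))/6 = -(586 + 1153)/6 = -1/6*1739 = -1739/6 ≈ -289.83)
((436 + 77)*(-103 - 1453) - 1005)/(a - 2039) = ((436 + 77)*(-103 - 1453) - 1005)/(-1739/6 - 2039) = (513*(-1556) - 1005)/(-13973/6) = (-798228 - 1005)*(-6/13973) = -799233*(-6/13973) = 4795398/13973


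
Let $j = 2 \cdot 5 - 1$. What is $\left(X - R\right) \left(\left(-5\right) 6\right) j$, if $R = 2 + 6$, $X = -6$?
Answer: $3780$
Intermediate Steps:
$R = 8$
$j = 9$ ($j = 10 - 1 = 9$)
$\left(X - R\right) \left(\left(-5\right) 6\right) j = \left(-6 - 8\right) \left(\left(-5\right) 6\right) 9 = \left(-6 - 8\right) \left(-30\right) 9 = \left(-14\right) \left(-30\right) 9 = 420 \cdot 9 = 3780$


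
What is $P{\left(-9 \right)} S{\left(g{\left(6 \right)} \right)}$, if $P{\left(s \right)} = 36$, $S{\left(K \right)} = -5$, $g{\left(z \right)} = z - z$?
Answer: $-180$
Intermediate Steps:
$g{\left(z \right)} = 0$
$P{\left(-9 \right)} S{\left(g{\left(6 \right)} \right)} = 36 \left(-5\right) = -180$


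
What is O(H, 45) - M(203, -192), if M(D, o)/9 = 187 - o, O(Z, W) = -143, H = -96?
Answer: -3554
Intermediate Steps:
M(D, o) = 1683 - 9*o (M(D, o) = 9*(187 - o) = 1683 - 9*o)
O(H, 45) - M(203, -192) = -143 - (1683 - 9*(-192)) = -143 - (1683 + 1728) = -143 - 1*3411 = -143 - 3411 = -3554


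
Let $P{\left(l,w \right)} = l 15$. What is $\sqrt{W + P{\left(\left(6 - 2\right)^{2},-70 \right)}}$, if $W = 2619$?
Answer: $\sqrt{2859} \approx 53.47$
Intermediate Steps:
$P{\left(l,w \right)} = 15 l$
$\sqrt{W + P{\left(\left(6 - 2\right)^{2},-70 \right)}} = \sqrt{2619 + 15 \left(6 - 2\right)^{2}} = \sqrt{2619 + 15 \cdot 4^{2}} = \sqrt{2619 + 15 \cdot 16} = \sqrt{2619 + 240} = \sqrt{2859}$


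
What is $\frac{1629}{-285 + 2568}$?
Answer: $\frac{543}{761} \approx 0.71353$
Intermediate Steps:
$\frac{1629}{-285 + 2568} = \frac{1629}{2283} = 1629 \cdot \frac{1}{2283} = \frac{543}{761}$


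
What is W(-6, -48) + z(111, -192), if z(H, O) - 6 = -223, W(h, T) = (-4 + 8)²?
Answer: -201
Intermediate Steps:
W(h, T) = 16 (W(h, T) = 4² = 16)
z(H, O) = -217 (z(H, O) = 6 - 223 = -217)
W(-6, -48) + z(111, -192) = 16 - 217 = -201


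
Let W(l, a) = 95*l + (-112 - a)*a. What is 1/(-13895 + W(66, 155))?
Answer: -1/49010 ≈ -2.0404e-5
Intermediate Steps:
W(l, a) = 95*l + a*(-112 - a)
1/(-13895 + W(66, 155)) = 1/(-13895 + (-1*155² - 112*155 + 95*66)) = 1/(-13895 + (-1*24025 - 17360 + 6270)) = 1/(-13895 + (-24025 - 17360 + 6270)) = 1/(-13895 - 35115) = 1/(-49010) = -1/49010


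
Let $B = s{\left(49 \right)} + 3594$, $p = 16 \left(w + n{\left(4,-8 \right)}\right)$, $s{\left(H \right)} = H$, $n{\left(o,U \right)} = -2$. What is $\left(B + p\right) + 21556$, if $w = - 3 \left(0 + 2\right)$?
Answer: $25071$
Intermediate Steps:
$w = -6$ ($w = \left(-3\right) 2 = -6$)
$p = -128$ ($p = 16 \left(-6 - 2\right) = 16 \left(-8\right) = -128$)
$B = 3643$ ($B = 49 + 3594 = 3643$)
$\left(B + p\right) + 21556 = \left(3643 - 128\right) + 21556 = 3515 + 21556 = 25071$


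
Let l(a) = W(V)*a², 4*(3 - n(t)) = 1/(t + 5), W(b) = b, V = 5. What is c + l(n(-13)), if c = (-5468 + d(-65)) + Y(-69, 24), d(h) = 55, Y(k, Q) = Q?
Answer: -5471291/1024 ≈ -5343.1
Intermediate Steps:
n(t) = 3 - 1/(4*(5 + t)) (n(t) = 3 - 1/(4*(t + 5)) = 3 - 1/(4*(5 + t)))
l(a) = 5*a²
c = -5389 (c = (-5468 + 55) + 24 = -5413 + 24 = -5389)
c + l(n(-13)) = -5389 + 5*((59 + 12*(-13))/(4*(5 - 13)))² = -5389 + 5*((¼)*(59 - 156)/(-8))² = -5389 + 5*((¼)*(-⅛)*(-97))² = -5389 + 5*(97/32)² = -5389 + 5*(9409/1024) = -5389 + 47045/1024 = -5471291/1024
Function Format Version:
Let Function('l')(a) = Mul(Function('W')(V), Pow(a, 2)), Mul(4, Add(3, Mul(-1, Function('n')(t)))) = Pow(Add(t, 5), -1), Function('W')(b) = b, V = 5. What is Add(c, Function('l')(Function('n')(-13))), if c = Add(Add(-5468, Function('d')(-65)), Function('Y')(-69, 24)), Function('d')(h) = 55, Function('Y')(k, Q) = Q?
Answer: Rational(-5471291, 1024) ≈ -5343.1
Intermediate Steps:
Function('n')(t) = Add(3, Mul(Rational(-1, 4), Pow(Add(5, t), -1))) (Function('n')(t) = Add(3, Mul(Rational(-1, 4), Pow(Add(t, 5), -1))) = Add(3, Mul(Rational(-1, 4), Pow(Add(5, t), -1))))
Function('l')(a) = Mul(5, Pow(a, 2))
c = -5389 (c = Add(Add(-5468, 55), 24) = Add(-5413, 24) = -5389)
Add(c, Function('l')(Function('n')(-13))) = Add(-5389, Mul(5, Pow(Mul(Rational(1, 4), Pow(Add(5, -13), -1), Add(59, Mul(12, -13))), 2))) = Add(-5389, Mul(5, Pow(Mul(Rational(1, 4), Pow(-8, -1), Add(59, -156)), 2))) = Add(-5389, Mul(5, Pow(Mul(Rational(1, 4), Rational(-1, 8), -97), 2))) = Add(-5389, Mul(5, Pow(Rational(97, 32), 2))) = Add(-5389, Mul(5, Rational(9409, 1024))) = Add(-5389, Rational(47045, 1024)) = Rational(-5471291, 1024)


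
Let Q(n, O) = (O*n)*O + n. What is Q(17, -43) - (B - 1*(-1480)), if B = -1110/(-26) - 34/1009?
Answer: 392556937/13117 ≈ 29927.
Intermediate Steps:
Q(n, O) = n + n*O² (Q(n, O) = n*O² + n = n + n*O²)
B = 559553/13117 (B = -1110*(-1/26) - 34*1/1009 = 555/13 - 34/1009 = 559553/13117 ≈ 42.659)
Q(17, -43) - (B - 1*(-1480)) = 17*(1 + (-43)²) - (559553/13117 - 1*(-1480)) = 17*(1 + 1849) - (559553/13117 + 1480) = 17*1850 - 1*19972713/13117 = 31450 - 19972713/13117 = 392556937/13117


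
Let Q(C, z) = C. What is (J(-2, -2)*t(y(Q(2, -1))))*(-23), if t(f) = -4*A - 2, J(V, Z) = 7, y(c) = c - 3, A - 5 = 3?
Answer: 5474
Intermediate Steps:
A = 8 (A = 5 + 3 = 8)
y(c) = -3 + c
t(f) = -34 (t(f) = -4*8 - 2 = -32 - 2 = -34)
(J(-2, -2)*t(y(Q(2, -1))))*(-23) = (7*(-34))*(-23) = -238*(-23) = 5474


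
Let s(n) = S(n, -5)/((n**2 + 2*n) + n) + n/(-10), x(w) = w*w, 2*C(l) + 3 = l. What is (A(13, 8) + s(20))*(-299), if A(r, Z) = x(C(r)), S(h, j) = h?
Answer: -6890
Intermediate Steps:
C(l) = -3/2 + l/2
x(w) = w**2
A(r, Z) = (-3/2 + r/2)**2
s(n) = -n/10 + n/(n**2 + 3*n) (s(n) = n/((n**2 + 2*n) + n) + n/(-10) = n/(n**2 + 3*n) + n*(-1/10) = n/(n**2 + 3*n) - n/10 = -n/10 + n/(n**2 + 3*n))
(A(13, 8) + s(20))*(-299) = ((-3 + 13)**2/4 + (10 - 1*20**2 - 3*20)/(10*(3 + 20)))*(-299) = ((1/4)*10**2 + (1/10)*(10 - 1*400 - 60)/23)*(-299) = ((1/4)*100 + (1/10)*(1/23)*(10 - 400 - 60))*(-299) = (25 + (1/10)*(1/23)*(-450))*(-299) = (25 - 45/23)*(-299) = (530/23)*(-299) = -6890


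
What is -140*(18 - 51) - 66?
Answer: 4554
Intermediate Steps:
-140*(18 - 51) - 66 = -140*(-33) - 66 = 4620 - 66 = 4554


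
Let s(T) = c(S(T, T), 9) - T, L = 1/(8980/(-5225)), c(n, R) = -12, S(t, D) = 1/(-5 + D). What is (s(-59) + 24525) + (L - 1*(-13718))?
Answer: 68767795/1796 ≈ 38289.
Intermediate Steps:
L = -1045/1796 (L = 1/(8980*(-1/5225)) = 1/(-1796/1045) = -1045/1796 ≈ -0.58185)
s(T) = -12 - T
(s(-59) + 24525) + (L - 1*(-13718)) = ((-12 - 1*(-59)) + 24525) + (-1045/1796 - 1*(-13718)) = ((-12 + 59) + 24525) + (-1045/1796 + 13718) = (47 + 24525) + 24636483/1796 = 24572 + 24636483/1796 = 68767795/1796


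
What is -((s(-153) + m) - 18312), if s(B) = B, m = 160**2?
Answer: -7135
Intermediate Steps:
m = 25600
-((s(-153) + m) - 18312) = -((-153 + 25600) - 18312) = -(25447 - 18312) = -1*7135 = -7135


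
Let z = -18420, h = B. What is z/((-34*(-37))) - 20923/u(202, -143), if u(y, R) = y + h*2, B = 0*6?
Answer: -15020987/127058 ≈ -118.22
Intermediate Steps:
B = 0
h = 0
u(y, R) = y (u(y, R) = y + 0*2 = y + 0 = y)
z/((-34*(-37))) - 20923/u(202, -143) = -18420/((-34*(-37))) - 20923/202 = -18420/1258 - 20923*1/202 = -18420*1/1258 - 20923/202 = -9210/629 - 20923/202 = -15020987/127058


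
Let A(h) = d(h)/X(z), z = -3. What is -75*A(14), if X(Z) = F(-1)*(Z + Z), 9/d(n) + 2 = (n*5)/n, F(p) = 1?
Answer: 75/2 ≈ 37.500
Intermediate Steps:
d(n) = 3 (d(n) = 9/(-2 + (n*5)/n) = 9/(-2 + (5*n)/n) = 9/(-2 + 5) = 9/3 = 9*(⅓) = 3)
X(Z) = 2*Z (X(Z) = 1*(Z + Z) = 1*(2*Z) = 2*Z)
A(h) = -½ (A(h) = 3/((2*(-3))) = 3/(-6) = 3*(-⅙) = -½)
-75*A(14) = -75*(-½) = 75/2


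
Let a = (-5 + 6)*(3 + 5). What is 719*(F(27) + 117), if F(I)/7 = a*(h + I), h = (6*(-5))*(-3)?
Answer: 4795011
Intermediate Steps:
h = 90 (h = -30*(-3) = 90)
a = 8 (a = 1*8 = 8)
F(I) = 5040 + 56*I (F(I) = 7*(8*(90 + I)) = 7*(720 + 8*I) = 5040 + 56*I)
719*(F(27) + 117) = 719*((5040 + 56*27) + 117) = 719*((5040 + 1512) + 117) = 719*(6552 + 117) = 719*6669 = 4795011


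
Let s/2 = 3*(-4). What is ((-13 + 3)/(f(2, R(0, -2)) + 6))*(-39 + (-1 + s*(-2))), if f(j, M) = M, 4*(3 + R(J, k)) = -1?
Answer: -320/11 ≈ -29.091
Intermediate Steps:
R(J, k) = -13/4 (R(J, k) = -3 + (¼)*(-1) = -3 - ¼ = -13/4)
s = -24 (s = 2*(3*(-4)) = 2*(-12) = -24)
((-13 + 3)/(f(2, R(0, -2)) + 6))*(-39 + (-1 + s*(-2))) = ((-13 + 3)/(-13/4 + 6))*(-39 + (-1 - 24*(-2))) = (-10/11/4)*(-39 + (-1 + 48)) = (-10*4/11)*(-39 + 47) = -40/11*8 = -320/11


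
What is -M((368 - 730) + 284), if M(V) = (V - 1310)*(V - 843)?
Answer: -1278348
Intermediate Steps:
M(V) = (-1310 + V)*(-843 + V)
-M((368 - 730) + 284) = -(1104330 + ((368 - 730) + 284)² - 2153*((368 - 730) + 284)) = -(1104330 + (-362 + 284)² - 2153*(-362 + 284)) = -(1104330 + (-78)² - 2153*(-78)) = -(1104330 + 6084 + 167934) = -1*1278348 = -1278348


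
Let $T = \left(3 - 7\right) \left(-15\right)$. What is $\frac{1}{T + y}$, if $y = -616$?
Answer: $- \frac{1}{556} \approx -0.0017986$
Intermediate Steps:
$T = 60$ ($T = \left(-4\right) \left(-15\right) = 60$)
$\frac{1}{T + y} = \frac{1}{60 - 616} = \frac{1}{-556} = - \frac{1}{556}$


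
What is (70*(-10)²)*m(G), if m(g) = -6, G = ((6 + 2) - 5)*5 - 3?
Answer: -42000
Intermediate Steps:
G = 12 (G = (8 - 5)*5 - 3 = 3*5 - 3 = 15 - 3 = 12)
(70*(-10)²)*m(G) = (70*(-10)²)*(-6) = (70*100)*(-6) = 7000*(-6) = -42000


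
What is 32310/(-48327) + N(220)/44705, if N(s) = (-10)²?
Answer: -95972390/144030569 ≈ -0.66633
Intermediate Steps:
N(s) = 100
32310/(-48327) + N(220)/44705 = 32310/(-48327) + 100/44705 = 32310*(-1/48327) + 100*(1/44705) = -10770/16109 + 20/8941 = -95972390/144030569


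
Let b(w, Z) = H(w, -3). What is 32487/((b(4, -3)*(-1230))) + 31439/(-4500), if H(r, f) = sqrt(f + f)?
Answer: -31439/4500 + 10829*I*sqrt(6)/2460 ≈ -6.9864 + 10.783*I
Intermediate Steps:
H(r, f) = sqrt(2)*sqrt(f) (H(r, f) = sqrt(2*f) = sqrt(2)*sqrt(f))
b(w, Z) = I*sqrt(6) (b(w, Z) = sqrt(2)*sqrt(-3) = sqrt(2)*(I*sqrt(3)) = I*sqrt(6))
32487/((b(4, -3)*(-1230))) + 31439/(-4500) = 32487/(((I*sqrt(6))*(-1230))) + 31439/(-4500) = 32487/((-1230*I*sqrt(6))) + 31439*(-1/4500) = 32487*(I*sqrt(6)/7380) - 31439/4500 = 10829*I*sqrt(6)/2460 - 31439/4500 = -31439/4500 + 10829*I*sqrt(6)/2460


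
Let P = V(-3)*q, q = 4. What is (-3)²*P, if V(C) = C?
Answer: -108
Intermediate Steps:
P = -12 (P = -3*4 = -12)
(-3)²*P = (-3)²*(-12) = 9*(-12) = -108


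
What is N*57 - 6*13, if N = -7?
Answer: -477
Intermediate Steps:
N*57 - 6*13 = -7*57 - 6*13 = -399 - 78 = -477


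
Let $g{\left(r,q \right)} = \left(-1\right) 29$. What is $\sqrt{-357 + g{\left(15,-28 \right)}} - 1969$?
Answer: $-1969 + i \sqrt{386} \approx -1969.0 + 19.647 i$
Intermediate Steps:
$g{\left(r,q \right)} = -29$
$\sqrt{-357 + g{\left(15,-28 \right)}} - 1969 = \sqrt{-357 - 29} - 1969 = \sqrt{-386} - 1969 = i \sqrt{386} - 1969 = -1969 + i \sqrt{386}$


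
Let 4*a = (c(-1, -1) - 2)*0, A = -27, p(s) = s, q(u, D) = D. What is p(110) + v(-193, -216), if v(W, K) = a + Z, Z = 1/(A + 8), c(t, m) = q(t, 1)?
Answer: 2089/19 ≈ 109.95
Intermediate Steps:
c(t, m) = 1
Z = -1/19 (Z = 1/(-27 + 8) = 1/(-19) = -1/19 ≈ -0.052632)
a = 0 (a = ((1 - 2)*0)/4 = (-1*0)/4 = (¼)*0 = 0)
v(W, K) = -1/19 (v(W, K) = 0 - 1/19 = -1/19)
p(110) + v(-193, -216) = 110 - 1/19 = 2089/19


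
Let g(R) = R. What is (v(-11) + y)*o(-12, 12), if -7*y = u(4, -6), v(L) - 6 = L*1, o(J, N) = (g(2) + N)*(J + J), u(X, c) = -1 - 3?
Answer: 1488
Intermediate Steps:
u(X, c) = -4
o(J, N) = 2*J*(2 + N) (o(J, N) = (2 + N)*(J + J) = (2 + N)*(2*J) = 2*J*(2 + N))
v(L) = 6 + L (v(L) = 6 + L*1 = 6 + L)
y = 4/7 (y = -⅐*(-4) = 4/7 ≈ 0.57143)
(v(-11) + y)*o(-12, 12) = ((6 - 11) + 4/7)*(2*(-12)*(2 + 12)) = (-5 + 4/7)*(2*(-12)*14) = -31/7*(-336) = 1488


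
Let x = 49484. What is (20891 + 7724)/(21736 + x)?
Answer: 5723/14244 ≈ 0.40178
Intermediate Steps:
(20891 + 7724)/(21736 + x) = (20891 + 7724)/(21736 + 49484) = 28615/71220 = 28615*(1/71220) = 5723/14244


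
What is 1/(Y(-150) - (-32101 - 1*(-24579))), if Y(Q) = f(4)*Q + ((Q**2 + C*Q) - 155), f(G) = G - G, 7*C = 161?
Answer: 1/26417 ≈ 3.7854e-5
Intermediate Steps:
C = 23 (C = (1/7)*161 = 23)
f(G) = 0
Y(Q) = -155 + Q**2 + 23*Q (Y(Q) = 0*Q + ((Q**2 + 23*Q) - 155) = 0 + (-155 + Q**2 + 23*Q) = -155 + Q**2 + 23*Q)
1/(Y(-150) - (-32101 - 1*(-24579))) = 1/((-155 + (-150)**2 + 23*(-150)) - (-32101 - 1*(-24579))) = 1/((-155 + 22500 - 3450) - (-32101 + 24579)) = 1/(18895 - 1*(-7522)) = 1/(18895 + 7522) = 1/26417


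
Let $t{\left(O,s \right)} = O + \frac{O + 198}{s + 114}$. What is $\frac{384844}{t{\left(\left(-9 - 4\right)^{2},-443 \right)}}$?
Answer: $\frac{63306838}{27617} \approx 2292.3$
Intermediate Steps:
$t{\left(O,s \right)} = O + \frac{198 + O}{114 + s}$
$\frac{384844}{t{\left(\left(-9 - 4\right)^{2},-443 \right)}} = \frac{384844}{\frac{1}{114 - 443} \left(198 + 115 \left(-9 - 4\right)^{2} + \left(-9 - 4\right)^{2} \left(-443\right)\right)} = \frac{384844}{\frac{1}{-329} \left(198 + 115 \left(-13\right)^{2} + \left(-13\right)^{2} \left(-443\right)\right)} = \frac{384844}{\left(- \frac{1}{329}\right) \left(198 + 115 \cdot 169 + 169 \left(-443\right)\right)} = \frac{384844}{\left(- \frac{1}{329}\right) \left(198 + 19435 - 74867\right)} = \frac{384844}{\left(- \frac{1}{329}\right) \left(-55234\right)} = \frac{384844}{\frac{55234}{329}} = 384844 \cdot \frac{329}{55234} = \frac{63306838}{27617}$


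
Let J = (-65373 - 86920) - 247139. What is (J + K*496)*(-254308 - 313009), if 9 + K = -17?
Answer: 233920683976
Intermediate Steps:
K = -26 (K = -9 - 17 = -26)
J = -399432 (J = -152293 - 247139 = -399432)
(J + K*496)*(-254308 - 313009) = (-399432 - 26*496)*(-254308 - 313009) = (-399432 - 12896)*(-567317) = -412328*(-567317) = 233920683976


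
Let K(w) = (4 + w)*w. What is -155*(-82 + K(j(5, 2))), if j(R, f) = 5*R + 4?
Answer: -135625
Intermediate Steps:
j(R, f) = 4 + 5*R
K(w) = w*(4 + w)
-155*(-82 + K(j(5, 2))) = -155*(-82 + (4 + 5*5)*(4 + (4 + 5*5))) = -155*(-82 + (4 + 25)*(4 + (4 + 25))) = -155*(-82 + 29*(4 + 29)) = -155*(-82 + 29*33) = -155*(-82 + 957) = -155*875 = -135625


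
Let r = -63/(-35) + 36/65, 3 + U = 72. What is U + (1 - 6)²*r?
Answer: 1662/13 ≈ 127.85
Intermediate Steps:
U = 69 (U = -3 + 72 = 69)
r = 153/65 (r = -63*(-1/35) + 36*(1/65) = 9/5 + 36/65 = 153/65 ≈ 2.3538)
U + (1 - 6)²*r = 69 + (1 - 6)²*(153/65) = 69 + (-5)²*(153/65) = 69 + 25*(153/65) = 69 + 765/13 = 1662/13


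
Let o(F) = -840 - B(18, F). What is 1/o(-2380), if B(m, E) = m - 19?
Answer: -1/839 ≈ -0.0011919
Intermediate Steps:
B(m, E) = -19 + m
o(F) = -839 (o(F) = -840 - (-19 + 18) = -840 - 1*(-1) = -840 + 1 = -839)
1/o(-2380) = 1/(-839) = -1/839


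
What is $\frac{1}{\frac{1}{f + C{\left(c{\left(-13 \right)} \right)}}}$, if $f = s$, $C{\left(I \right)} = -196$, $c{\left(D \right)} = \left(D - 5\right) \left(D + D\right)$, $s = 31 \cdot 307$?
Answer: $9321$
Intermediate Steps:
$s = 9517$
$c{\left(D \right)} = 2 D \left(-5 + D\right)$ ($c{\left(D \right)} = \left(-5 + D\right) 2 D = 2 D \left(-5 + D\right)$)
$f = 9517$
$\frac{1}{\frac{1}{f + C{\left(c{\left(-13 \right)} \right)}}} = \frac{1}{\frac{1}{9517 - 196}} = \frac{1}{\frac{1}{9321}} = 9321$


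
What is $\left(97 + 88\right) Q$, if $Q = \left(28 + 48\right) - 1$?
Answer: $13875$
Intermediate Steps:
$Q = 75$ ($Q = 76 - 1 = 75$)
$\left(97 + 88\right) Q = \left(97 + 88\right) 75 = 185 \cdot 75 = 13875$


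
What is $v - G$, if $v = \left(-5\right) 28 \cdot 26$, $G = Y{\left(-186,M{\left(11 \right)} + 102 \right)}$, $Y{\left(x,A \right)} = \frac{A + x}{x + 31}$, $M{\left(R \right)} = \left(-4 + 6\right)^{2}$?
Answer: $- \frac{112856}{31} \approx -3640.5$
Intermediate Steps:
$M{\left(R \right)} = 4$ ($M{\left(R \right)} = 2^{2} = 4$)
$Y{\left(x,A \right)} = \frac{A + x}{31 + x}$
$G = \frac{16}{31}$ ($G = \frac{\left(4 + 102\right) - 186}{31 - 186} = \frac{106 - 186}{-155} = \left(- \frac{1}{155}\right) \left(-80\right) = \frac{16}{31} \approx 0.51613$)
$v = -3640$ ($v = \left(-140\right) 26 = -3640$)
$v - G = -3640 - \frac{16}{31} = - \frac{112856}{31}$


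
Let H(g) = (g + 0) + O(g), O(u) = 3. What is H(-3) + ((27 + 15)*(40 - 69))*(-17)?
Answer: 20706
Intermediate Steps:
H(g) = 3 + g (H(g) = (g + 0) + 3 = g + 3 = 3 + g)
H(-3) + ((27 + 15)*(40 - 69))*(-17) = (3 - 3) + ((27 + 15)*(40 - 69))*(-17) = 0 + (42*(-29))*(-17) = 0 - 1218*(-17) = 0 + 20706 = 20706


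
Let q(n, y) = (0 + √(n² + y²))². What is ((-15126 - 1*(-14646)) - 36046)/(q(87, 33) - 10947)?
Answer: 5218/327 ≈ 15.957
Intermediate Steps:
q(n, y) = n² + y² (q(n, y) = (√(n² + y²))² = n² + y²)
((-15126 - 1*(-14646)) - 36046)/(q(87, 33) - 10947) = ((-15126 - 1*(-14646)) - 36046)/((87² + 33²) - 10947) = ((-15126 + 14646) - 36046)/((7569 + 1089) - 10947) = (-480 - 36046)/(8658 - 10947) = -36526/(-2289) = -36526*(-1/2289) = 5218/327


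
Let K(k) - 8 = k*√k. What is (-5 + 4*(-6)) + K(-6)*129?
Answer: 1003 - 774*I*√6 ≈ 1003.0 - 1895.9*I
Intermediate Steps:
K(k) = 8 + k^(3/2) (K(k) = 8 + k*√k = 8 + k^(3/2))
(-5 + 4*(-6)) + K(-6)*129 = (-5 + 4*(-6)) + (8 + (-6)^(3/2))*129 = (-5 - 24) + (8 - 6*I*√6)*129 = -29 + (1032 - 774*I*√6) = 1003 - 774*I*√6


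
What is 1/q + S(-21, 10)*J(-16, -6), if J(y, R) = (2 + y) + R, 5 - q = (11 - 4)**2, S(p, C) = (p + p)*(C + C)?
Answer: 739199/44 ≈ 16800.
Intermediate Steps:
S(p, C) = 4*C*p (S(p, C) = (2*p)*(2*C) = 4*C*p)
q = -44 (q = 5 - (11 - 4)**2 = 5 - 1*7**2 = 5 - 1*49 = 5 - 49 = -44)
J(y, R) = 2 + R + y
1/q + S(-21, 10)*J(-16, -6) = 1/(-44) + (4*10*(-21))*(2 - 6 - 16) = -1/44 - 840*(-20) = -1/44 + 16800 = 739199/44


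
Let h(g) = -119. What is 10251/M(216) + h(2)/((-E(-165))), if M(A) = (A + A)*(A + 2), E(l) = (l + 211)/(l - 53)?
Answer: -135702347/240672 ≈ -563.85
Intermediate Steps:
E(l) = (211 + l)/(-53 + l)
M(A) = 2*A*(2 + A) (M(A) = (2*A)*(2 + A) = 2*A*(2 + A))
10251/M(216) + h(2)/((-E(-165))) = 10251/((2*216*(2 + 216))) - 119*(-(-53 - 165)/(211 - 165)) = 10251/((2*216*218)) - 119/((-46/(-218))) = 10251/94176 - 119/((-(-1)*46/218)) = 10251*(1/94176) - 119/((-1*(-23/109))) = 1139/10464 - 119/23/109 = 1139/10464 - 119*109/23 = 1139/10464 - 12971/23 = -135702347/240672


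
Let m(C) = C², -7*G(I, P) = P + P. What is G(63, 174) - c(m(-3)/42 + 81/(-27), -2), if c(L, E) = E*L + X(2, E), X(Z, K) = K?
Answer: -373/7 ≈ -53.286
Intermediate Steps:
G(I, P) = -2*P/7 (G(I, P) = -(P + P)/7 = -2*P/7)
c(L, E) = E + E*L (c(L, E) = E*L + E = E + E*L)
G(63, 174) - c(m(-3)/42 + 81/(-27), -2) = -2/7*174 - (-2)*(1 + ((-3)²/42 + 81/(-27))) = -348/7 - (-2)*(1 + (9*(1/42) + 81*(-1/27))) = -348/7 - (-2)*(1 + (3/14 - 3)) = -348/7 - (-2)*(1 - 39/14) = -348/7 - (-2)*(-25)/14 = -348/7 - 1*25/7 = -348/7 - 25/7 = -373/7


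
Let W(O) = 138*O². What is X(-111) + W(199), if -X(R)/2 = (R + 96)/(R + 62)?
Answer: 267781932/49 ≈ 5.4649e+6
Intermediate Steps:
X(R) = -2*(96 + R)/(62 + R) (X(R) = -2*(R + 96)/(R + 62) = -2*(96 + R)/(62 + R))
X(-111) + W(199) = 2*(-96 - 1*(-111))/(62 - 111) + 138*199² = 2*(-96 + 111)/(-49) + 138*39601 = 2*(-1/49)*15 + 5464938 = -30/49 + 5464938 = 267781932/49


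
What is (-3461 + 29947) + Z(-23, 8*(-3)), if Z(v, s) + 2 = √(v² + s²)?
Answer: 26484 + √1105 ≈ 26517.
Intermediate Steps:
Z(v, s) = -2 + √(s² + v²) (Z(v, s) = -2 + √(v² + s²) = -2 + √(s² + v²))
(-3461 + 29947) + Z(-23, 8*(-3)) = (-3461 + 29947) + (-2 + √((8*(-3))² + (-23)²)) = 26486 + (-2 + √((-24)² + 529)) = 26486 + (-2 + √(576 + 529)) = 26486 + (-2 + √1105) = 26484 + √1105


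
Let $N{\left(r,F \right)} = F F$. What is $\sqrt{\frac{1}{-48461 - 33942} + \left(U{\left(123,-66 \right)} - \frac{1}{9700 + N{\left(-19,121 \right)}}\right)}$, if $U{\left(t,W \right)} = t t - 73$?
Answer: $\frac{2 \sqrt{15143019867455430518578}}{2005771423} \approx 122.7$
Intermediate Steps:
$N{\left(r,F \right)} = F^{2}$
$U{\left(t,W \right)} = -73 + t^{2}$ ($U{\left(t,W \right)} = t^{2} - 73 = -73 + t^{2}$)
$\sqrt{\frac{1}{-48461 - 33942} + \left(U{\left(123,-66 \right)} - \frac{1}{9700 + N{\left(-19,121 \right)}}\right)} = \sqrt{\frac{1}{-48461 - 33942} - \left(73 - 15129 + \frac{1}{9700 + 121^{2}}\right)} = \sqrt{\frac{1}{-82403} + \left(\left(-73 + 15129\right) - \frac{1}{9700 + 14641}\right)} = \sqrt{- \frac{1}{82403} + \left(15056 - \frac{1}{24341}\right)} = \sqrt{- \frac{1}{82403} + \frac{366478095}{24341}} = \sqrt{\frac{30198894437944}{2005771423}} = \frac{2 \sqrt{15143019867455430518578}}{2005771423}$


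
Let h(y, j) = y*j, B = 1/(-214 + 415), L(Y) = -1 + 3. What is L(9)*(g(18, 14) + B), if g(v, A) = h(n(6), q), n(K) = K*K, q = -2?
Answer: -28942/201 ≈ -143.99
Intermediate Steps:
L(Y) = 2
n(K) = K**2
B = 1/201 ≈ 0.0049751
h(y, j) = j*y
g(v, A) = -72 (g(v, A) = -2*6**2 = -2*36 = -72)
L(9)*(g(18, 14) + B) = 2*(-72 + 1/201) = 2*(-14471/201) = -28942/201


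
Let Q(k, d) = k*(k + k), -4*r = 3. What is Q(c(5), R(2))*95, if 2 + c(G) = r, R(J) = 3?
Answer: 11495/8 ≈ 1436.9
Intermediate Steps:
r = -¾ (r = -¼*3 = -¾ ≈ -0.75000)
c(G) = -11/4 (c(G) = -2 - ¾ = -11/4)
Q(k, d) = 2*k² (Q(k, d) = k*(2*k) = 2*k²)
Q(c(5), R(2))*95 = (2*(-11/4)²)*95 = (2*(121/16))*95 = (121/8)*95 = 11495/8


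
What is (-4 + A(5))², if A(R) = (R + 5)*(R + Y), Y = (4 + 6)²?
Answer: 1094116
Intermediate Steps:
Y = 100 (Y = 10² = 100)
A(R) = (5 + R)*(100 + R) (A(R) = (R + 5)*(R + 100) = (5 + R)*(100 + R))
(-4 + A(5))² = (-4 + (500 + 5² + 105*5))² = (-4 + (500 + 25 + 525))² = (-4 + 1050)² = 1046² = 1094116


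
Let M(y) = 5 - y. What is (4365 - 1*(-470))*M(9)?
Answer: -19340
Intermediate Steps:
(4365 - 1*(-470))*M(9) = (4365 - 1*(-470))*(5 - 1*9) = (4365 + 470)*(5 - 9) = 4835*(-4) = -19340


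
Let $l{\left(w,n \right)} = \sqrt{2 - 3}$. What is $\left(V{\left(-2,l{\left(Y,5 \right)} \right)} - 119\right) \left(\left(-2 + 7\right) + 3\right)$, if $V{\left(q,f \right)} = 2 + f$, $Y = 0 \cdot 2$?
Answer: $-936 + 8 i \approx -936.0 + 8.0 i$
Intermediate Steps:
$Y = 0$
$l{\left(w,n \right)} = i$ ($l{\left(w,n \right)} = \sqrt{-1} = i$)
$\left(V{\left(-2,l{\left(Y,5 \right)} \right)} - 119\right) \left(\left(-2 + 7\right) + 3\right) = \left(\left(2 + i\right) - 119\right) \left(\left(-2 + 7\right) + 3\right) = \left(-117 + i\right) \left(5 + 3\right) = \left(-117 + i\right) 8 = -936 + 8 i$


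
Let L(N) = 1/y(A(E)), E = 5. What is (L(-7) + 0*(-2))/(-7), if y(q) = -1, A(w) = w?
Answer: ⅐ ≈ 0.14286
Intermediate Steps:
L(N) = -1 (L(N) = 1/(-1) = -1)
(L(-7) + 0*(-2))/(-7) = (-1 + 0*(-2))/(-7) = -(-1 + 0)/7 = -⅐*(-1) = ⅐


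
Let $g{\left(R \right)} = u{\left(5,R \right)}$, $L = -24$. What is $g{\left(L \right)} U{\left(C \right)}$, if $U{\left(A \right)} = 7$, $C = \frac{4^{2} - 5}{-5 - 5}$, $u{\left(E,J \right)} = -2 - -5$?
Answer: $21$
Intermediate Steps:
$u{\left(E,J \right)} = 3$ ($u{\left(E,J \right)} = -2 + 5 = 3$)
$C = - \frac{11}{10}$ ($C = \frac{16 - 5}{-10} = 11 \left(- \frac{1}{10}\right) = - \frac{11}{10} \approx -1.1$)
$g{\left(R \right)} = 3$
$g{\left(L \right)} U{\left(C \right)} = 3 \cdot 7 = 21$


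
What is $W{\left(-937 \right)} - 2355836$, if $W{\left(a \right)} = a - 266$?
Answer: $-2357039$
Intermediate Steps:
$W{\left(a \right)} = -266 + a$
$W{\left(-937 \right)} - 2355836 = \left(-266 - 937\right) - 2355836 = -1203 - 2355836 = -2357039$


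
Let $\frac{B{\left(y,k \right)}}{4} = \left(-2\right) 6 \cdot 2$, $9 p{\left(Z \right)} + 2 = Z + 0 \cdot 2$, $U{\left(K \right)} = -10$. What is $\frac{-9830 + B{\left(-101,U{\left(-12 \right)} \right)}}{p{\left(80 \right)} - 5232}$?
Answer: $\frac{14889}{7835} \approx 1.9003$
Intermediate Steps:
$p{\left(Z \right)} = - \frac{2}{9} + \frac{Z}{9}$ ($p{\left(Z \right)} = - \frac{2}{9} + \frac{Z + 0 \cdot 2}{9} = - \frac{2}{9} + \frac{Z + 0}{9} = - \frac{2}{9} + \frac{Z}{9}$)
$B{\left(y,k \right)} = -96$ ($B{\left(y,k \right)} = 4 \left(-2\right) 6 \cdot 2 = 4 \left(\left(-12\right) 2\right) = 4 \left(-24\right) = -96$)
$\frac{-9830 + B{\left(-101,U{\left(-12 \right)} \right)}}{p{\left(80 \right)} - 5232} = \frac{-9830 - 96}{\left(- \frac{2}{9} + \frac{1}{9} \cdot 80\right) - 5232} = - \frac{9926}{\left(- \frac{2}{9} + \frac{80}{9}\right) - 5232} = - \frac{9926}{\frac{26}{3} - 5232} = - \frac{9926}{- \frac{15670}{3}} = \left(-9926\right) \left(- \frac{3}{15670}\right) = \frac{14889}{7835}$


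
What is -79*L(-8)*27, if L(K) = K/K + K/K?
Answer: -4266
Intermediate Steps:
L(K) = 2 (L(K) = 1 + 1 = 2)
-79*L(-8)*27 = -79*2*27 = -158*27 = -4266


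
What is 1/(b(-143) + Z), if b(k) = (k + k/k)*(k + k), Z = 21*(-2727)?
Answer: -1/16655 ≈ -6.0042e-5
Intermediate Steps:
Z = -57267
b(k) = 2*k*(1 + k) (b(k) = (k + 1)*(2*k) = (1 + k)*(2*k) = 2*k*(1 + k))
1/(b(-143) + Z) = 1/(2*(-143)*(1 - 143) - 57267) = 1/(2*(-143)*(-142) - 57267) = 1/(40612 - 57267) = 1/(-16655) = -1/16655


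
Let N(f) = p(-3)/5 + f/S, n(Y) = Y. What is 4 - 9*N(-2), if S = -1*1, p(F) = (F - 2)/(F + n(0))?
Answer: -17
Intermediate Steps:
p(F) = (-2 + F)/F (p(F) = (F - 2)/(F + 0) = (-2 + F)/F)
S = -1
N(f) = ⅓ - f (N(f) = ((-2 - 3)/(-3))/5 + f/(-1) = -⅓*(-5)*(⅕) + f*(-1) = (5/3)*(⅕) - f = ⅓ - f)
4 - 9*N(-2) = 4 - 9*(⅓ - 1*(-2)) = 4 - 9*(⅓ + 2) = 4 - 9*7/3 = 4 - 21 = -17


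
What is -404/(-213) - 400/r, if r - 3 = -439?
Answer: 65336/23217 ≈ 2.8141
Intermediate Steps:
r = -436 (r = 3 - 439 = -436)
-404/(-213) - 400/r = -404/(-213) - 400/(-436) = -404*(-1/213) - 400*(-1/436) = 404/213 + 100/109 = 65336/23217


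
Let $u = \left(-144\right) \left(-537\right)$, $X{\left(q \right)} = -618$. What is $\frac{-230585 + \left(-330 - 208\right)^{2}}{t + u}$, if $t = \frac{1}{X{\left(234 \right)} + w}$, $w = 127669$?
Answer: $\frac{7478094809}{9824599729} \approx 0.76116$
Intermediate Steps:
$u = 77328$
$t = \frac{1}{127051}$ ($t = \frac{1}{-618 + 127669} = \frac{1}{127051} \approx 7.8709 \cdot 10^{-6}$)
$\frac{-230585 + \left(-330 - 208\right)^{2}}{t + u} = \frac{-230585 + \left(-330 - 208\right)^{2}}{\frac{1}{127051} + 77328} = \frac{-230585 + \left(-538\right)^{2}}{\frac{9824599729}{127051}} = \left(-230585 + 289444\right) \frac{127051}{9824599729} = 58859 \cdot \frac{127051}{9824599729} = \frac{7478094809}{9824599729}$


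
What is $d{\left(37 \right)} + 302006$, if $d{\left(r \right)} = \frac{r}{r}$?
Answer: $302007$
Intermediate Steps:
$d{\left(r \right)} = 1$
$d{\left(37 \right)} + 302006 = 1 + 302006 = 302007$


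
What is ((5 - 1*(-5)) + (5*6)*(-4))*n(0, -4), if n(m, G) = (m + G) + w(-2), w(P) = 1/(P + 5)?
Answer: 1210/3 ≈ 403.33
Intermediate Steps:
w(P) = 1/(5 + P)
n(m, G) = 1/3 + G + m (n(m, G) = (m + G) + 1/(5 - 2) = (G + m) + 1/3 = 1/3 + G + m)
((5 - 1*(-5)) + (5*6)*(-4))*n(0, -4) = ((5 - 1*(-5)) + (5*6)*(-4))*(1/3 - 4 + 0) = ((5 + 5) + 30*(-4))*(-11/3) = (10 - 120)*(-11/3) = -110*(-11/3) = 1210/3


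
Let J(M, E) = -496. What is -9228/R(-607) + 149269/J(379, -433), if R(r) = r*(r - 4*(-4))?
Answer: -17850963447/59311184 ≈ -300.97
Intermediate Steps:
R(r) = r*(16 + r) (R(r) = r*(r + 16) = r*(16 + r))
-9228/R(-607) + 149269/J(379, -433) = -9228*(-1/(607*(16 - 607))) + 149269/(-496) = -9228/((-607*(-591))) + 149269*(-1/496) = -9228/358737 - 149269/496 = -9228*1/358737 - 149269/496 = -3076/119579 - 149269/496 = -17850963447/59311184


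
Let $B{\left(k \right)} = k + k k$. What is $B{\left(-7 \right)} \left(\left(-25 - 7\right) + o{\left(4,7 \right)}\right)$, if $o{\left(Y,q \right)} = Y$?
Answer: $-1176$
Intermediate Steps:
$B{\left(k \right)} = k + k^{2}$
$B{\left(-7 \right)} \left(\left(-25 - 7\right) + o{\left(4,7 \right)}\right) = - 7 \left(1 - 7\right) \left(\left(-25 - 7\right) + 4\right) = \left(-7\right) \left(-6\right) \left(-32 + 4\right) = 42 \left(-28\right) = -1176$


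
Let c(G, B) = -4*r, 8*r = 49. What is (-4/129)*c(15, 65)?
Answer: 98/129 ≈ 0.75969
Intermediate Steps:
r = 49/8 (r = (1/8)*49 = 49/8 ≈ 6.1250)
c(G, B) = -49/2 (c(G, B) = -4*49/8 = -49/2)
(-4/129)*c(15, 65) = -4/129*(-49/2) = 98/129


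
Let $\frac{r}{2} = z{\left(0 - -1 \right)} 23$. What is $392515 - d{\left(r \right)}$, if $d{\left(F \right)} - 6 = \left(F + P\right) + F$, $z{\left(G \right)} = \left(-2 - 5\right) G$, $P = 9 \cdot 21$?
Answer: $392964$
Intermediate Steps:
$P = 189$
$z{\left(G \right)} = - 7 G$
$r = -322$ ($r = 2 - 7 \left(0 - -1\right) 23 = 2 - 7 \left(0 + 1\right) 23 = 2 \left(-7\right) 1 \cdot 23 = 2 \left(\left(-7\right) 23\right) = 2 \left(-161\right) = -322$)
$d{\left(F \right)} = 195 + 2 F$ ($d{\left(F \right)} = 6 + \left(\left(F + 189\right) + F\right) = 6 + \left(\left(189 + F\right) + F\right) = 6 + \left(189 + 2 F\right) = 195 + 2 F$)
$392515 - d{\left(r \right)} = 392515 - \left(195 + 2 \left(-322\right)\right) = 392515 - \left(195 - 644\right) = 392515 - -449 = 392515 + 449 = 392964$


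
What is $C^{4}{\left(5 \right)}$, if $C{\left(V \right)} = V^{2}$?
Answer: $390625$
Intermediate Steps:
$C^{4}{\left(5 \right)} = \left(5^{2}\right)^{4} = 25^{4} = 390625$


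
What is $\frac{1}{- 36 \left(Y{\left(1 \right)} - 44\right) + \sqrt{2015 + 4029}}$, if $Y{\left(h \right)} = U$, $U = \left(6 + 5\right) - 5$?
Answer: $\frac{342}{466345} - \frac{\sqrt{1511}}{932690} \approx 0.00069169$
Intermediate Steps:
$U = 6$ ($U = 11 - 5 = 6$)
$Y{\left(h \right)} = 6$
$\frac{1}{- 36 \left(Y{\left(1 \right)} - 44\right) + \sqrt{2015 + 4029}} = \frac{1}{- 36 \left(6 - 44\right) + \sqrt{2015 + 4029}} = \frac{1}{\left(-36\right) \left(-38\right) + \sqrt{6044}} = \frac{1}{1368 + 2 \sqrt{1511}}$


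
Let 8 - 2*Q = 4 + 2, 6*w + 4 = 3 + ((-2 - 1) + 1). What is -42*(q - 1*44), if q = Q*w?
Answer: 1869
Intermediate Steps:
w = -½ (w = -⅔ + (3 + ((-2 - 1) + 1))/6 = -⅔ + (3 + (-3 + 1))/6 = -⅔ + (3 - 2)/6 = -⅔ + (⅙)*1 = -⅔ + ⅙ = -½ ≈ -0.50000)
Q = 1 (Q = 4 - (4 + 2)/2 = 4 - ½*6 = 4 - 3 = 1)
q = -½ (q = 1*(-½) = -½ ≈ -0.50000)
-42*(q - 1*44) = -42*(-½ - 1*44) = -42*(-½ - 44) = -42*(-89/2) = 1869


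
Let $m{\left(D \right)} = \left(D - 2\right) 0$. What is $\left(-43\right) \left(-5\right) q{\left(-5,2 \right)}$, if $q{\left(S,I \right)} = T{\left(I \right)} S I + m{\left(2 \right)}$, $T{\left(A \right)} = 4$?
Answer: $-8600$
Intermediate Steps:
$m{\left(D \right)} = 0$ ($m{\left(D \right)} = \left(-2 + D\right) 0 = 0$)
$q{\left(S,I \right)} = 4 I S$ ($q{\left(S,I \right)} = 4 S I + 0 = 4 I S + 0 = 4 I S$)
$\left(-43\right) \left(-5\right) q{\left(-5,2 \right)} = \left(-43\right) \left(-5\right) 4 \cdot 2 \left(-5\right) = 215 \left(-40\right) = -8600$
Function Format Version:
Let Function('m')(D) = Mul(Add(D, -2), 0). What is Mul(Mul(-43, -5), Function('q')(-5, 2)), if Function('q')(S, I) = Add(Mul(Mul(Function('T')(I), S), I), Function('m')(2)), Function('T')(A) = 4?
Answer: -8600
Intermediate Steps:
Function('m')(D) = 0 (Function('m')(D) = Mul(Add(-2, D), 0) = 0)
Function('q')(S, I) = Mul(4, I, S) (Function('q')(S, I) = Add(Mul(Mul(4, S), I), 0) = Add(Mul(4, I, S), 0) = Mul(4, I, S))
Mul(Mul(-43, -5), Function('q')(-5, 2)) = Mul(Mul(-43, -5), Mul(4, 2, -5)) = Mul(215, -40) = -8600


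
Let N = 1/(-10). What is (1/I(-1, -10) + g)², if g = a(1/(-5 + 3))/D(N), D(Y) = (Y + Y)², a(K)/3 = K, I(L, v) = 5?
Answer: 139129/100 ≈ 1391.3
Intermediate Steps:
N = -⅒ ≈ -0.10000
a(K) = 3*K
D(Y) = 4*Y² (D(Y) = (2*Y)² = 4*Y²)
g = -75/2 (g = (3/(-5 + 3))/((4*(-⅒)²)) = (3/(-2))/((4*(1/100))) = (3*(-½))/(1/25) = -3/2*25 = -75/2 ≈ -37.500)
(1/I(-1, -10) + g)² = (1/5 - 75/2)² = (⅕ - 75/2)² = (-373/10)² = 139129/100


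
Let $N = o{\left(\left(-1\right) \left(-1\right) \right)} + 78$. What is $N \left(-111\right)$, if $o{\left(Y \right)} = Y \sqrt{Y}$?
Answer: $-8769$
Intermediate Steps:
$o{\left(Y \right)} = Y^{\frac{3}{2}}$
$N = 79$ ($N = \left(\left(-1\right) \left(-1\right)\right)^{\frac{3}{2}} + 78 = 1^{\frac{3}{2}} + 78 = 1 + 78 = 79$)
$N \left(-111\right) = 79 \left(-111\right) = -8769$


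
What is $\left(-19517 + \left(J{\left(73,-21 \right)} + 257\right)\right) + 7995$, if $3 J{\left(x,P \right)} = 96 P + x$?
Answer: $- \frac{35738}{3} \approx -11913.0$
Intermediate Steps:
$J{\left(x,P \right)} = 32 P + \frac{x}{3}$ ($J{\left(x,P \right)} = \frac{96 P + x}{3} = \frac{x + 96 P}{3} = 32 P + \frac{x}{3}$)
$\left(-19517 + \left(J{\left(73,-21 \right)} + 257\right)\right) + 7995 = \left(-19517 + \left(\left(32 \left(-21\right) + \frac{1}{3} \cdot 73\right) + 257\right)\right) + 7995 = \left(-19517 + \left(\left(-672 + \frac{73}{3}\right) + 257\right)\right) + 7995 = \left(-19517 + \left(- \frac{1943}{3} + 257\right)\right) + 7995 = \left(-19517 - \frac{1172}{3}\right) + 7995 = - \frac{59723}{3} + 7995 = - \frac{35738}{3}$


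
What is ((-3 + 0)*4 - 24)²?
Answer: 1296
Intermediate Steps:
((-3 + 0)*4 - 24)² = (-3*4 - 24)² = (-12 - 24)² = (-36)² = 1296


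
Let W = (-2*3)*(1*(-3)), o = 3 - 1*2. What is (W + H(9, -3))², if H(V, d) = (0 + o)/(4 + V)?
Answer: 55225/169 ≈ 326.78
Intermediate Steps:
o = 1 (o = 3 - 2 = 1)
H(V, d) = 1/(4 + V) (H(V, d) = (0 + 1)/(4 + V) = 1/(4 + V))
W = 18 (W = -6*(-3) = 18)
(W + H(9, -3))² = (18 + 1/(4 + 9))² = (18 + 1/13)² = (235/13)² = 55225/169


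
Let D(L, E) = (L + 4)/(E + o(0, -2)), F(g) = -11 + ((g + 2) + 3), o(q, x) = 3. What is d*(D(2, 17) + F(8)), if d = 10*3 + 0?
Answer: 69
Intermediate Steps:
d = 30 (d = 30 + 0 = 30)
F(g) = -6 + g (F(g) = -11 + ((2 + g) + 3) = -11 + (5 + g) = -6 + g)
D(L, E) = (4 + L)/(3 + E) (D(L, E) = (L + 4)/(E + 3) = (4 + L)/(3 + E))
d*(D(2, 17) + F(8)) = 30*((4 + 2)/(3 + 17) + (-6 + 8)) = 30*(6/20 + 2) = 30*((1/20)*6 + 2) = 30*(3/10 + 2) = 30*(23/10) = 69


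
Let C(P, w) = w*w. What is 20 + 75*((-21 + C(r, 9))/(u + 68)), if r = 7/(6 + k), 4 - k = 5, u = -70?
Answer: -2230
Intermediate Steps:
k = -1 (k = 4 - 1*5 = 4 - 5 = -1)
r = 7/5 (r = 7/(6 - 1) = 7/5 ≈ 1.4000)
C(P, w) = w²
20 + 75*((-21 + C(r, 9))/(u + 68)) = 20 + 75*((-21 + 9²)/(-70 + 68)) = 20 + 75*((-21 + 81)/(-2)) = 20 + 75*(60*(-½)) = 20 + 75*(-30) = 20 - 2250 = -2230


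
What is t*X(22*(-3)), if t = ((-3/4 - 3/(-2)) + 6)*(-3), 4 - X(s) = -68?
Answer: -1458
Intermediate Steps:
X(s) = 72 (X(s) = 4 - 1*(-68) = 4 + 68 = 72)
t = -81/4 (t = ((-3*¼ - 3*(-½)) + 6)*(-3) = ((-¾ + 3/2) + 6)*(-3) = (¾ + 6)*(-3) = (27/4)*(-3) = -81/4 ≈ -20.250)
t*X(22*(-3)) = -81/4*72 = -1458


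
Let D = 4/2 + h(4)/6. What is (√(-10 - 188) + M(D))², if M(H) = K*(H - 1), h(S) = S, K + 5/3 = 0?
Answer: (25 - 27*I*√22)²/81 ≈ -190.28 - 78.174*I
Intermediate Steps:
K = -5/3 (K = -5/3 + 0 = -5/3 ≈ -1.6667)
D = 8/3 (D = 4/2 + 4/6 = 4*(½) + 4*(⅙) = 2 + ⅔ = 8/3 ≈ 2.6667)
M(H) = 5/3 - 5*H/3 (M(H) = -5*(H - 1)/3 = -5*(-1 + H)/3 = 5/3 - 5*H/3)
(√(-10 - 188) + M(D))² = (√(-10 - 188) + (5/3 - 5/3*8/3))² = (√(-198) + (5/3 - 40/9))² = (3*I*√22 - 25/9)² = (-25/9 + 3*I*√22)²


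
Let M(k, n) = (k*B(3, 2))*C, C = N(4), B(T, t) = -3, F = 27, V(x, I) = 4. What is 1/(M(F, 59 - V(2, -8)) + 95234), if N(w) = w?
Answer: 1/94910 ≈ 1.0536e-5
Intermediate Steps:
C = 4
M(k, n) = -12*k (M(k, n) = (k*(-3))*4 = -3*k*4 = -12*k)
1/(M(F, 59 - V(2, -8)) + 95234) = 1/(-12*27 + 95234) = 1/(-324 + 95234) = 1/94910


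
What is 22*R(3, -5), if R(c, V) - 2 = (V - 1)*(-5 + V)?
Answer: 1364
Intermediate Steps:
R(c, V) = 2 + (-1 + V)*(-5 + V) (R(c, V) = 2 + (V - 1)*(-5 + V) = 2 + (-1 + V)*(-5 + V))
22*R(3, -5) = 22*(7 + (-5)**2 - 6*(-5)) = 22*(7 + 25 + 30) = 22*62 = 1364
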